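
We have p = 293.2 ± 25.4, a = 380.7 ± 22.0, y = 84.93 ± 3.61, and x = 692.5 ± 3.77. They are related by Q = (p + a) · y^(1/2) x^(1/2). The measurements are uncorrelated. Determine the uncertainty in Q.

8870

Let u = p + a = 673.9. δu = √(δp² + δa²) = √(645 + 484) = 33.6, so δu/u = 0.0499.
Q is then a monomial in u, y, x:
δQ/Q = √((δu/u)² + (½·δy/y)² + (½·δx/x)²) = √(0.00249 + 0.000452 + 7.41e-06) = 0.0543
Q = 163400, so δQ = 0.0543 × 163400 = 8870.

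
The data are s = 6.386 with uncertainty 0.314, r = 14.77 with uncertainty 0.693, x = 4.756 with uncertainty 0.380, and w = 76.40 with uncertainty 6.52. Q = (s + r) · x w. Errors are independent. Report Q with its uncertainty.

Let u = s + r = 21.16. δu = √(δs² + δr²) = √(0.0986 + 0.480) = 0.761, so δu/u = 0.0360.
Q is then a monomial in u, x, w:
δQ/Q = √((δu/u)² + (1·δx/x)² + (1·δw/w)²) = √(0.00129 + 0.00638 + 0.00728) = 0.122
Q = 7687, so δQ = 0.122 × 7687 = 940.

7687 ± 940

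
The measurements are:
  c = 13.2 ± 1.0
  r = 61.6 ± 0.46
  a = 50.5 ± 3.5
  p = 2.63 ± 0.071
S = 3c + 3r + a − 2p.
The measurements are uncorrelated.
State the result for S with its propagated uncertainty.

270 ± 4.81

S is a linear combination, so absolute uncertainties add in quadrature:
  (3·δc)² = 9.00;  (3·δr)² = 1.90;  (δa)² = 12.2;  (2·δp)² = 0.0202
δS = √(23.2) = 4.81
S = 270.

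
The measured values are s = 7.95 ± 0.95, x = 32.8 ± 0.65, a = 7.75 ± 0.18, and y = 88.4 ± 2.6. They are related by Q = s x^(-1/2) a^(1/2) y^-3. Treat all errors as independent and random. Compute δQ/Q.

For a monomial Q ∝ s, x^(-1/2), a^(1/2), y^-3, fractional errors add in quadrature:
  (1·δs/s)² = (1×0.119)² = 0.0143;  (−½·δx/x)² = (-0.5×0.0198)² = 9.82e-05;  (½·δa/a)² = (0.5×0.0232)² = 0.000135;  (-3·δy/y)² = (-3×0.0294)² = 0.00779
δQ/Q = √(0.0223) = 0.149

0.149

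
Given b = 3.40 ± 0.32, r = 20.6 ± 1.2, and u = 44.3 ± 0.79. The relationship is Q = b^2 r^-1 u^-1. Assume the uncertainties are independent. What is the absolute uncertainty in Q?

0.00251

Since Q is a product/quotient, work with relative uncertainties:
  (2·δb/b)² = (2×0.0941)² = 0.0354;  (-1·δr/r)² = (-1×0.0583)² = 0.00339;  (-1·δu/u)² = (-1×0.0178)² = 0.000318
δQ/Q = √(0.0391) = 0.198
Q = 0.0127, so δQ = 0.198 × 0.0127 = 0.00251.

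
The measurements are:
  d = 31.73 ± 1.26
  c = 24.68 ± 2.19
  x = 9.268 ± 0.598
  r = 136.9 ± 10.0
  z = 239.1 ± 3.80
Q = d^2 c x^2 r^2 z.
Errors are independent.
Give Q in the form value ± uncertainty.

Relative error in a monomial: (δQ/Q)² = Σ (nᵢ · δxᵢ/xᵢ)².
  (2·δd/d)² = (2×0.0397)² = 0.00631;  (1·δc/c)² = (1×0.0887)² = 0.00787;  (2·δx/x)² = (2×0.0645)² = 0.0167;  (2·δr/r)² = (2×0.0730)² = 0.0213;  (1·δz/z)² = (1×0.0159)² = 0.000253
δQ/Q = √(0.0524) = 0.229
Q = 9.564e+12, so δQ = 0.229 × 9.564e+12 = 2.19e+12.

(9.564 ± 2.19) × 10^12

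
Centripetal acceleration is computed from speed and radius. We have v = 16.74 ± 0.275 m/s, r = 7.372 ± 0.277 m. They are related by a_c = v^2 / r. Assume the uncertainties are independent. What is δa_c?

1.90 m/s^2

For a monomial a_c ∝ v^2, r^-1, fractional errors add in quadrature:
  (2·δv/v)² = (2×0.0164)² = 0.00108;  (-1·δr/r)² = (-1×0.0376)² = 0.00141
δa_c/a_c = √(0.00249) = 0.0499
a_c = 38.01 m/s^2, so δa_c = 0.0499 × 38.01 = 1.90 m/s^2.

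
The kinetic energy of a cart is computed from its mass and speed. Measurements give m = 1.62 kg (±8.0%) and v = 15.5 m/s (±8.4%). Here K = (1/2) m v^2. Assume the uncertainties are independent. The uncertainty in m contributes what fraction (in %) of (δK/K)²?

18.5%

(δK/K)² = (1·δm/m)² + (2·δv/v)²
  m term: (1×0.0800)² = 0.00640
  v term: (2×0.0840)² = 0.0282
Total = 0.0346. Share from m = 0.00640/0.0346 = 0.185.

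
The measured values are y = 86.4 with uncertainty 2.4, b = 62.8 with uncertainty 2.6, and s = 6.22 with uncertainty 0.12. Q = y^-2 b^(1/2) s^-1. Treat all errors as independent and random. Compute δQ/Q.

0.0623

Relative error in a monomial: (δQ/Q)² = Σ (nᵢ · δxᵢ/xᵢ)².
  (-2·δy/y)² = (-2×0.0278)² = 0.00309;  (½·δb/b)² = (0.5×0.0414)² = 0.000429;  (-1·δs/s)² = (-1×0.0193)² = 0.000372
δQ/Q = √(0.00389) = 0.0623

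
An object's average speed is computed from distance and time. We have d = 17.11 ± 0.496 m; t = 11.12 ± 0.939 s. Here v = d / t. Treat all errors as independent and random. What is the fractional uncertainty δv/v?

Each factor contributes (exponent × relative error)² to (δv/v)²:
  (1·δd/d)² = (1×0.0290)² = 0.000840;  (-1·δt/t)² = (-1×0.0844)² = 0.00713
δv/v = √(0.00797) = 0.0893

0.0893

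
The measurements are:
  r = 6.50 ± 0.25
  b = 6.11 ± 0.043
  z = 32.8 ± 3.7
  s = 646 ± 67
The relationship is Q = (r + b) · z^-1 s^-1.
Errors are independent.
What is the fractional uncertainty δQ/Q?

Let u = r + b = 12.6. δu = √(δr² + δb²) = √(0.0625 + 0.00185) = 0.254, so δu/u = 0.0201.
Q is then a monomial in u, z, s:
δQ/Q = √((δu/u)² + (-1·δz/z)² + (-1·δs/s)²) = √(0.000405 + 0.0127 + 0.0108) = 0.155

0.155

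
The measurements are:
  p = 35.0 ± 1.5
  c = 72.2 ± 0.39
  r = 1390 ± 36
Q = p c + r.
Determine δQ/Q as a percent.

2.93%

Let w = p·c = 2530. δw/w = √((1·δp/p)² + (1·δc/c)²) = √(0.00184 + 2.92e-05) = 0.0432, so δw = 109.
Q = w + r: δQ = √(δw² + δr²) = √(11900 + 1300) = 115
Q = 3920, so δQ/Q = 115/3920 = 0.0293.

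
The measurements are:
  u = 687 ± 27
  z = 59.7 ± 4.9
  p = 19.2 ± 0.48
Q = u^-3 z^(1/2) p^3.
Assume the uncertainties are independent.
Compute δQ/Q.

Q is a product of powers, so relative uncertainties combine in quadrature:
  (-3·δu/u)² = (-3×0.0393)² = 0.0139;  (½·δz/z)² = (0.5×0.0821)² = 0.00168;  (3·δp/p)² = (3×0.0250)² = 0.00563
δQ/Q = √(0.0212) = 0.146

0.146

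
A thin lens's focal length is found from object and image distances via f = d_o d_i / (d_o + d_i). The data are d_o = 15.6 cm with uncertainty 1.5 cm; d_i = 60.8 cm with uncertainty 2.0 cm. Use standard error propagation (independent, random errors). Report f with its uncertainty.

12.4 ± 0.954 cm

∂f/∂d_o = (d_i/(d_o+d_i))² = 0.633;  ∂f/∂d_i = (d_o/(d_o+d_i))² = 0.0417
δf = √((∂f/∂d_o · δd_o)² + (∂f/∂d_i · δd_i)²) = √(0.902 + 0.00695) = 0.954 cm
f = 12.4 cm.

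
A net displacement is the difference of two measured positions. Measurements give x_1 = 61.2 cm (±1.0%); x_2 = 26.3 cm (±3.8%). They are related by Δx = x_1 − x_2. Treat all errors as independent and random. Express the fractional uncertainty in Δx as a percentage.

Δx is a linear combination, so absolute uncertainties add in quadrature:
  (δx_1)² = 0.375;  (δx_2)² = 0.999
δΔx = √(1.37) = 1.17 cm
Δx = 34.9 cm, so δΔx/Δx = 1.17/34.9 = 0.0336.

3.36%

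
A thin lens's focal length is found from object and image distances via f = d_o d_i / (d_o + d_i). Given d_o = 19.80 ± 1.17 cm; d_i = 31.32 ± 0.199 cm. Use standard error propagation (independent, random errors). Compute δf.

0.440 cm

∂f/∂d_o = (d_i/(d_o+d_i))² = 0.375;  ∂f/∂d_i = (d_o/(d_o+d_i))² = 0.150
δf = √((∂f/∂d_o · δd_o)² + (∂f/∂d_i · δd_i)²) = √(0.193 + 0.000891) = 0.440 cm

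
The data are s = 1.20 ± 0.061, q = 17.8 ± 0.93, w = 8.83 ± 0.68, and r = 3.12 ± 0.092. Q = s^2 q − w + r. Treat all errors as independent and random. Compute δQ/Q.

0.151

Let p = s^2·q = 25.6. δp/p = √((2·δs/s)² + (1·δq/q)²) = √(0.0103 + 0.00273) = 0.114, so δp = 2.93.
Q = p − w + r: δQ = √(δp² + δw² + δr²) = √(8.58 + 0.462 + 0.00846) = 3.01
Q = 19.9, so δQ/Q = 3.01/19.9 = 0.151.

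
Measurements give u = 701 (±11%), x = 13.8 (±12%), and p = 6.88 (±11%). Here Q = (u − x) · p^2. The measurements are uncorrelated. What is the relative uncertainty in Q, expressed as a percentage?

Let w = u − x = 687. δw = √(δu² + δx²) = √(5950 + 2.74) = 77.1, so δw/w = 0.112.
Q is then a monomial in w, p:
δQ/Q = √((δw/w)² + (2·δp/p)²) = √(0.0126 + 0.0484) = 0.247

24.7%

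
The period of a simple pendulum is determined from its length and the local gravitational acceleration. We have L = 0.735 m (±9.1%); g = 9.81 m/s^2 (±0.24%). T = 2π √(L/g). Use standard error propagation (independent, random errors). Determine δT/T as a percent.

4.55%

Each factor contributes (exponent × relative error)² to (δT/T)²:
  (½·δL/L)² = (0.5×0.0910)² = 0.00207;  (−½·δg/g)² = (-0.5×0.00240)² = 1.44e-06
δT/T = √(0.00207) = 0.0455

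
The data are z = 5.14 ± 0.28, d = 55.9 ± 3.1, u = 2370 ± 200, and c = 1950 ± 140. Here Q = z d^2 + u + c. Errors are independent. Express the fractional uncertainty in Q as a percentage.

Let p = z·d^2 = 16100. δp/p = √((1·δz/z)² + (2·δd/d)²) = √(0.00297 + 0.0123) = 0.124, so δp = 1980.
Q = p + u + c: δQ = √(δp² + δu² + δc²) = √(3.94e+06 + 40000 + 19600) = 2000
Q = 20400, so δQ/Q = 2000/20400 = 0.0981.

9.81%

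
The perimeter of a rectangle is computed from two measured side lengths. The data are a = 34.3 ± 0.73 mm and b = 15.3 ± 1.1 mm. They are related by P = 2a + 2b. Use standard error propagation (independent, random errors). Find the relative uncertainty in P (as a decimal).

For a sum/difference, combine absolute errors in quadrature:
  (2·δa)² = 2.13;  (2·δb)² = 4.84
δP = √(6.97) = 2.64 mm
P = 99.2 mm, so δP/P = 2.64/99.2 = 0.0266.

0.0266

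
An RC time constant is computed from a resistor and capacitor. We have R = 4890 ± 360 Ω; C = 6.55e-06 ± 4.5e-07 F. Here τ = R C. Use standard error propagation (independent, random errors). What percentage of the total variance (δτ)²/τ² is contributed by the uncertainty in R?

53.5%

(δτ/τ)² = (1·δR/R)² + (1·δC/C)²
  R term: (1×0.0736)² = 0.00542
  C term: (1×0.0687)² = 0.00472
Total = 0.0101. Share from R = 0.00542/0.0101 = 0.535.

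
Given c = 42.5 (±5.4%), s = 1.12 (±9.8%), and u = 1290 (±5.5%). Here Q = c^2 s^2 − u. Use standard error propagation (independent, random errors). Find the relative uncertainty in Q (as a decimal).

Let p = c^2·s^2 = 2270. δp/p = √((2·δc/c)² + (2·δs/s)²) = √(0.0117 + 0.0384) = 0.224, so δp = 507.
Q = p − u: δQ = √(δp² + δu²) = √(2.57e+05 + 5030) = 512
Q = 976, so δQ/Q = 512/976 = 0.525.

0.525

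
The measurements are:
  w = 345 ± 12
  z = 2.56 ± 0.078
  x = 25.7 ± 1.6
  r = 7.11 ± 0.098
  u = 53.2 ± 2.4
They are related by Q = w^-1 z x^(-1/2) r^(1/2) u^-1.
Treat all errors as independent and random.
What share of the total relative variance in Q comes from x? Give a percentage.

18.7%

(δQ/Q)² = (-1·δw/w)² + (1·δz/z)² + (−½·δx/x)² + (½·δr/r)² + (-1·δu/u)²
  w term: (-1×0.0348)² = 0.00121
  z term: (1×0.0305)² = 0.000928
  x term: (-0.5×0.0623)² = 0.000969
  r term: (0.5×0.0138)² = 4.75e-05
  u term: (-1×0.0451)² = 0.00204
Total = 0.00519. Share from x = 0.000969/0.00519 = 0.187.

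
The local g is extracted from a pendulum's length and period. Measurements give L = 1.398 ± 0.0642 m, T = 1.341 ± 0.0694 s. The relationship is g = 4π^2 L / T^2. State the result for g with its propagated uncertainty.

30.69 ± 3.48 m/s^2

For a monomial g ∝ L, T^-2, fractional errors add in quadrature:
  (1·δL/L)² = (1×0.0459)² = 0.00211;  (-2·δT/T)² = (-2×0.0518)² = 0.0107
δg/g = √(0.0128) = 0.113
g = 30.69 m/s^2, so δg = 0.113 × 30.69 = 3.48 m/s^2.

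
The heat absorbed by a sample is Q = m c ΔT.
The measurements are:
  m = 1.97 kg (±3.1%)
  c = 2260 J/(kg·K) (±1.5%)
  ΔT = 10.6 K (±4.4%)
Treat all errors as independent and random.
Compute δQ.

2640 J

For a monomial Q ∝ m, c, ΔT, fractional errors add in quadrature:
  (1·δm/m)² = (1×0.0310)² = 0.000961;  (1·δc/c)² = (1×0.0150)² = 0.000225;  (1·δΔT/ΔT)² = (1×0.0440)² = 0.00194
δQ/Q = √(0.00312) = 0.0559
Q = 47200 J, so δQ = 0.0559 × 47200 = 2640 J.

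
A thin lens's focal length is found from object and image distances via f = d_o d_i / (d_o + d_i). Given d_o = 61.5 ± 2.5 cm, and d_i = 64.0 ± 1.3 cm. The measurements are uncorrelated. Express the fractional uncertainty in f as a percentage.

2.30%

∂f/∂d_o = (d_i/(d_o+d_i))² = 0.260;  ∂f/∂d_i = (d_o/(d_o+d_i))² = 0.240
δf = √((∂f/∂d_o · δd_o)² + (∂f/∂d_i · δd_i)²) = √(0.423 + 0.0975) = 0.721 cm
f = 31.4 cm, so δf/f = 0.721/31.4 = 0.0230.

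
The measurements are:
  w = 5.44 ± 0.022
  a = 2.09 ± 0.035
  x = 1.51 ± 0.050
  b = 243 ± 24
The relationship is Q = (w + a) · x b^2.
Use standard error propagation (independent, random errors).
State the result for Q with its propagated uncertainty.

(6.71 ± 1.35) × 10^5

Let u = w + a = 7.53. δu = √(δw² + δa²) = √(0.000484 + 0.00123) = 0.0413, so δu/u = 0.00549.
Q is then a monomial in u, x, b:
δQ/Q = √((δu/u)² + (1·δx/x)² + (2·δb/b)²) = √(3.01e-05 + 0.00110 + 0.0390) = 0.200
Q = 6.71e+05, so δQ = 0.200 × 6.71e+05 = 1.35e+05.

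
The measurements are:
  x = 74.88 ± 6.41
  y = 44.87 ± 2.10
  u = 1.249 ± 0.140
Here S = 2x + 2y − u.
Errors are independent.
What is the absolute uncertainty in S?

13.5

Absolute uncertainties add in quadrature for a linear combination:
  (2·δx)² = 164;  (2·δy)² = 17.6;  (δu)² = 0.0196
δS = √(182) = 13.5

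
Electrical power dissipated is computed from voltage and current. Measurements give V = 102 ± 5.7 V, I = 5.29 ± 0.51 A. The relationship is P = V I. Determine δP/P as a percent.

Since P is a product/quotient, work with relative uncertainties:
  (1·δV/V)² = (1×0.0559)² = 0.00312;  (1·δI/I)² = (1×0.0964)² = 0.00929
δP/P = √(0.0124) = 0.111

11.1%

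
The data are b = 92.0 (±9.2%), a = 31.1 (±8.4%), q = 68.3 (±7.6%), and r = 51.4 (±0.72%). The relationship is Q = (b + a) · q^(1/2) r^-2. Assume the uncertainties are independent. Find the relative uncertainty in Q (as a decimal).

Let u = b + a = 123. δu = √(δb² + δa²) = √(71.6 + 6.82) = 8.86, so δu/u = 0.0720.
Q is then a monomial in u, q, r:
δQ/Q = √((δu/u)² + (½·δq/q)² + (-2·δr/r)²) = √(0.00518 + 0.00144 + 0.000207) = 0.0826

0.0826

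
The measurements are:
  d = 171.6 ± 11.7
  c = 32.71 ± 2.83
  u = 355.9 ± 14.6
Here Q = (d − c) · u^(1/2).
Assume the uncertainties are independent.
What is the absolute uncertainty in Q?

233

Let w = d − c = 138.9. δw = √(δd² + δc²) = √(137 + 8.01) = 12.0, so δw/w = 0.0867.
Q is then a monomial in w, u:
δQ/Q = √((δw/w)² + (½·δu/u)²) = √(0.00751 + 0.000421) = 0.0891
Q = 2620, so δQ = 0.0891 × 2620 = 233.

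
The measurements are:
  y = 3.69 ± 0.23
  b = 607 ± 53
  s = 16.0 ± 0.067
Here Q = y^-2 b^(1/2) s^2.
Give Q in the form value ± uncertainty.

463 ± 61.3

Each factor contributes (exponent × relative error)² to (δQ/Q)²:
  (-2·δy/y)² = (-2×0.0623)² = 0.0155;  (½·δb/b)² = (0.5×0.0873)² = 0.00191;  (2·δs/s)² = (2×0.00419)² = 7.01e-05
δQ/Q = √(0.0175) = 0.132
Q = 463, so δQ = 0.132 × 463 = 61.3.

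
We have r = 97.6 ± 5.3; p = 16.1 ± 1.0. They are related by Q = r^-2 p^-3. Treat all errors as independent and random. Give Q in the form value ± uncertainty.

Products/powers → add relative errors in quadrature, weighted by exponent:
  (-2·δr/r)² = (-2×0.0543)² = 0.0118;  (-3·δp/p)² = (-3×0.0621)² = 0.0347
δQ/Q = √(0.0465) = 0.216
Q = 2.52e-08, so δQ = 0.216 × 2.52e-08 = 5.43e-09.

(2.52 ± 0.543) × 10^-8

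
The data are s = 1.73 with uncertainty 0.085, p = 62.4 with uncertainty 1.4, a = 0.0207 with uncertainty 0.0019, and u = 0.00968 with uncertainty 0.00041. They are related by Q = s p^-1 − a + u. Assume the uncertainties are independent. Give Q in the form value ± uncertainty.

0.0167 ± 0.00245

Let w = s·p^-1 = 0.0277. δw/w = √((1·δs/s)² + (-1·δp/p)²) = √(0.00241 + 0.000503) = 0.0540, so δw = 0.00150.
Q = w − a + u: δQ = √(δw² + δa² + δu²) = √(2.24e-06 + 3.61e-06 + 1.68e-07) = 0.00245
Q = 0.0167.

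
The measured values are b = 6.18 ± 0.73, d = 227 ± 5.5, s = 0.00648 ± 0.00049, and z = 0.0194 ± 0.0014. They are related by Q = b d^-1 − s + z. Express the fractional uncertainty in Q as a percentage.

8.97%

Let p = b·d^-1 = 0.0272. δp/p = √((1·δb/b)² + (-1·δd/d)²) = √(0.0140 + 0.000587) = 0.121, so δp = 0.00328.
Q = p − s + z: δQ = √(δp² + δs² + δz²) = √(1.08e-05 + 2.4e-07 + 1.96e-06) = 0.00360
Q = 0.0401, so δQ/Q = 0.00360/0.0401 = 0.0897.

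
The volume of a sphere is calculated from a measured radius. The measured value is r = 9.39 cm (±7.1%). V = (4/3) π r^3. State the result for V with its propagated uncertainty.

3470 ± 739 cm^3

V is a product of powers, so relative uncertainties combine in quadrature:
  (3·δr/r)² = (3×0.0710)² = 0.0454
δV/V = √(0.0454) = 0.213
V = 3470 cm^3, so δV = 0.213 × 3470 = 739 cm^3.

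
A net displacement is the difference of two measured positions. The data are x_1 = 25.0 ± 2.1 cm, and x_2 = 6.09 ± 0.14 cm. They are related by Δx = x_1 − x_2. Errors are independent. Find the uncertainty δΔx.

Δx is a linear combination, so absolute uncertainties add in quadrature:
  (δx_1)² = 4.41;  (δx_2)² = 0.0196
δΔx = √(4.43) = 2.10 cm

2.10 cm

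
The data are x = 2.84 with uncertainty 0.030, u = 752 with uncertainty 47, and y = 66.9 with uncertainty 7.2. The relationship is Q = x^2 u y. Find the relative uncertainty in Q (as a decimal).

Relative error in a monomial: (δQ/Q)² = Σ (nᵢ · δxᵢ/xᵢ)².
  (2·δx/x)² = (2×0.0106)² = 0.000446;  (1·δu/u)² = (1×0.0625)² = 0.00391;  (1·δy/y)² = (1×0.108)² = 0.0116
δQ/Q = √(0.0159) = 0.126

0.126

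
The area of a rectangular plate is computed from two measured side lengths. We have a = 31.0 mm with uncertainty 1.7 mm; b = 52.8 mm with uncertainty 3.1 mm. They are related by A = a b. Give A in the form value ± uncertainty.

For a monomial A ∝ a, b, fractional errors add in quadrature:
  (1·δa/a)² = (1×0.0548)² = 0.00301;  (1·δb/b)² = (1×0.0587)² = 0.00345
δA/A = √(0.00645) = 0.0803
A = 1640 mm^2, so δA = 0.0803 × 1640 = 131 mm^2.

1640 ± 131 mm^2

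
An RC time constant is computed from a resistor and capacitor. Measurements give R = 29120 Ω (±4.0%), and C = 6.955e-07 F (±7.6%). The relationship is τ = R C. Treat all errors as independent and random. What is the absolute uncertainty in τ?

0.00174 s

τ is a product of powers, so relative uncertainties combine in quadrature:
  (1·δR/R)² = (1×0.0400)² = 0.00160;  (1·δC/C)² = (1×0.0760)² = 0.00578
δτ/τ = √(0.00738) = 0.0859
τ = 0.02025 s, so δτ = 0.0859 × 0.02025 = 0.00174 s.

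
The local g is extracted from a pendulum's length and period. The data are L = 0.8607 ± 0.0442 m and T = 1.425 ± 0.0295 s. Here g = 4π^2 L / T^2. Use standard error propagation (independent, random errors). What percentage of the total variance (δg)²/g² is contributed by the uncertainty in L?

(δg/g)² = (1·δL/L)² + (-2·δT/T)²
  L term: (1×0.0514)² = 0.00264
  T term: (-2×0.0207)² = 0.00171
Total = 0.00435. Share from L = 0.00264/0.00435 = 0.606.

60.6%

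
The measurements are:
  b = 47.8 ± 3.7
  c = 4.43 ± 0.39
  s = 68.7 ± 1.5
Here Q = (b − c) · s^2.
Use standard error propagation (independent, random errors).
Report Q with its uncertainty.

(2.05 ± 0.197) × 10^5

Let u = b − c = 43.4. δu = √(δb² + δc²) = √(13.7 + 0.152) = 3.72, so δu/u = 0.0858.
Q is then a monomial in u, s:
δQ/Q = √((δu/u)² + (2·δs/s)²) = √(0.00736 + 0.00191) = 0.0963
Q = 2.05e+05, so δQ = 0.0963 × 2.05e+05 = 19700.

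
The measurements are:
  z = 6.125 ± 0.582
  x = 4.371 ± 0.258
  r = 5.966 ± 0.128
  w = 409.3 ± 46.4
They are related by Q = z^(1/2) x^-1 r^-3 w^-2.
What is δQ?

Since Q is a product/quotient, work with relative uncertainties:
  (½·δz/z)² = (0.5×0.0950)² = 0.00226;  (-1·δx/x)² = (-1×0.0590)² = 0.00348;  (-3·δr/r)² = (-3×0.0215)² = 0.00414;  (-2·δw/w)² = (-2×0.113)² = 0.0514
δQ/Q = √(0.0613) = 0.248
Q = 1.592e-08, so δQ = 0.248 × 1.592e-08 = 3.94e-09.

3.94e-09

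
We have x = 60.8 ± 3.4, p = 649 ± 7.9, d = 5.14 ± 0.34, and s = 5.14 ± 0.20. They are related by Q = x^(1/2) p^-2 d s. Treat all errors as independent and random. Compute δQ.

4.17e-05

Q is a product of powers, so relative uncertainties combine in quadrature:
  (½·δx/x)² = (0.5×0.0559)² = 0.000782;  (-2·δp/p)² = (-2×0.0122)² = 0.000593;  (1·δd/d)² = (1×0.0661)² = 0.00438;  (1·δs/s)² = (1×0.0389)² = 0.00151
δQ/Q = √(0.00726) = 0.0852
Q = 0.000489, so δQ = 0.0852 × 0.000489 = 4.17e-05.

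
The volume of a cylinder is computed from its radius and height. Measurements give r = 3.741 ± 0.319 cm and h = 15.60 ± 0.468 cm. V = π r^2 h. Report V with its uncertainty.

Each factor contributes (exponent × relative error)² to (δV/V)²:
  (2·δr/r)² = (2×0.0853)² = 0.0291;  (1·δh/h)² = (1×0.0300)² = 0.000900
δV/V = √(0.0300) = 0.173
V = 685.9 cm^3, so δV = 0.173 × 685.9 = 119 cm^3.

685.9 ± 119 cm^3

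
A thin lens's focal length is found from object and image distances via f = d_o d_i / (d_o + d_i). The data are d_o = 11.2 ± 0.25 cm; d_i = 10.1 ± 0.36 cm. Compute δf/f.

0.0215

∂f/∂d_o = (d_i/(d_o+d_i))² = 0.225;  ∂f/∂d_i = (d_o/(d_o+d_i))² = 0.276
δf = √((∂f/∂d_o · δd_o)² + (∂f/∂d_i · δd_i)²) = √(0.00316 + 0.00991) = 0.114 cm
f = 5.31 cm, so δf/f = 0.114/5.31 = 0.0215.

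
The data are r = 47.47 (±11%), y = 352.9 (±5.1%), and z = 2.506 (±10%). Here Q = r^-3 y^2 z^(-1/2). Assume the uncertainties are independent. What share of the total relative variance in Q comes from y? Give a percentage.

8.54%

(δQ/Q)² = (-3·δr/r)² + (2·δy/y)² + (−½·δz/z)²
  r term: (-3×0.110)² = 0.109
  y term: (2×0.0510)² = 0.0104
  z term: (-0.5×0.100)² = 0.00250
Total = 0.122. Share from y = 0.0104/0.122 = 0.0854.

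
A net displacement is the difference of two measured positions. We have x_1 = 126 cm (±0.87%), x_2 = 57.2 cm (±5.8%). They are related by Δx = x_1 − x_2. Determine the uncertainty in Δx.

Each term contributes (cᵢ δxᵢ)² to (δΔx)²:
  (δx_1)² = 1.20;  (δx_2)² = 11.0
δΔx = √(12.2) = 3.49 cm

3.49 cm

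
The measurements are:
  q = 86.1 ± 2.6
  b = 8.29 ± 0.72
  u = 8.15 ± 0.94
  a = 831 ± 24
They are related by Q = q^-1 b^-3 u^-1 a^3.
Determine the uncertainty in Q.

430

Each factor contributes (exponent × relative error)² to (δQ/Q)²:
  (-1·δq/q)² = (-1×0.0302)² = 0.000912;  (-3·δb/b)² = (-3×0.0869)² = 0.0679;  (-1·δu/u)² = (-1×0.115)² = 0.0133;  (3·δa/a)² = (3×0.0289)² = 0.00751
δQ/Q = √(0.0896) = 0.299
Q = 1440, so δQ = 0.299 × 1440 = 430.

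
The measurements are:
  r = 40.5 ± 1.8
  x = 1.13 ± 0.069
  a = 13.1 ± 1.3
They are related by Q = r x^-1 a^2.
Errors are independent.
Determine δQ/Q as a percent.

For a monomial Q ∝ r, x^-1, a^2, fractional errors add in quadrature:
  (1·δr/r)² = (1×0.0444)² = 0.00198;  (-1·δx/x)² = (-1×0.0611)² = 0.00373;  (2·δa/a)² = (2×0.0992)² = 0.0394
δQ/Q = √(0.0451) = 0.212

21.2%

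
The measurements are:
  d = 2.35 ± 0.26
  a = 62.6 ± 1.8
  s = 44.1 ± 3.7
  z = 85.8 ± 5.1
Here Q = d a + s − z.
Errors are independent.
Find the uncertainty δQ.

18.0

Let p = d·a = 147. δp/p = √((1·δd/d)² + (1·δa/a)²) = √(0.0122 + 0.000827) = 0.114, so δp = 16.8.
Q = p + s − z: δQ = √(δp² + δs² + δz²) = √(283 + 13.7 + 26.0) = 18.0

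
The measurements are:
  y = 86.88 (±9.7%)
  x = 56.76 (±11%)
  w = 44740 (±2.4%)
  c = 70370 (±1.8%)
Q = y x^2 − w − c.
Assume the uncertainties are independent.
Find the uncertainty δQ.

Let p = y·x^2 = 279900. δp/p = √((1·δy/y)² + (2·δx/x)²) = √(0.00941 + 0.0484) = 0.240, so δp = 67300.
Q = p − w − c: δQ = √(δp² + δw² + δc²) = √(4.53e+09 + 1.15e+06 + 1.6e+06) = 67300

67300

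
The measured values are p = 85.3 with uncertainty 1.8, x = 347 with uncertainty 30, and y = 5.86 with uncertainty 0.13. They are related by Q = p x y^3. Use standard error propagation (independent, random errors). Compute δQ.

6.62e+05

Products/powers → add relative errors in quadrature, weighted by exponent:
  (1·δp/p)² = (1×0.0211)² = 0.000445;  (1·δx/x)² = (1×0.0865)² = 0.00747;  (3·δy/y)² = (3×0.0222)² = 0.00443
δQ/Q = √(0.0123) = 0.111
Q = 5.96e+06, so δQ = 0.111 × 5.96e+06 = 6.62e+05.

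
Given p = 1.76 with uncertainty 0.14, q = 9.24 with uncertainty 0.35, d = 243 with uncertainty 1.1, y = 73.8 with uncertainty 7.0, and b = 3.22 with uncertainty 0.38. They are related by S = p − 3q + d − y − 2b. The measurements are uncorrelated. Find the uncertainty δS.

S is a linear combination, so absolute uncertainties add in quadrature:
  (δp)² = 0.0196;  (3·δq)² = 1.10;  (δd)² = 1.21;  (δy)² = 49.0;  (2·δb)² = 0.578
δS = √(51.9) = 7.20

7.20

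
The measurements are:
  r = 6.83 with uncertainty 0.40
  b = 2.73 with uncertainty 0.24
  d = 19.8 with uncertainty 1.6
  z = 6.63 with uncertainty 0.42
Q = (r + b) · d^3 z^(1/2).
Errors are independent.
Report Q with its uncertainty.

(1.91 ± 0.476) × 10^5

Let u = r + b = 9.56. δu = √(δr² + δb²) = √(0.160 + 0.0576) = 0.466, so δu/u = 0.0488.
Q is then a monomial in u, d, z:
δQ/Q = √((δu/u)² + (3·δd/d)² + (½·δz/z)²) = √(0.00238 + 0.0588 + 0.00100) = 0.249
Q = 1.91e+05, so δQ = 0.249 × 1.91e+05 = 47600.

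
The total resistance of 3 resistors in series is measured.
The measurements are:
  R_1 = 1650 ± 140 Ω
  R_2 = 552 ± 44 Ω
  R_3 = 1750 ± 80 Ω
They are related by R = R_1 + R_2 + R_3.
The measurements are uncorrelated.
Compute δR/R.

Sums and differences: (δR)² = Σ (cᵢ δxᵢ)².
  (δR_1)² = 19600;  (δR_2)² = 1940;  (δR_3)² = 6400
δR = √(27900) = 167 Ω
R = 3950 Ω, so δR/R = 167/3950 = 0.0423.

0.0423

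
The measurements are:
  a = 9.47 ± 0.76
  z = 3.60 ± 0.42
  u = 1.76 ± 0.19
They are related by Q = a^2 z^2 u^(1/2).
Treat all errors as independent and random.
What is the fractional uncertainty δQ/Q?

Each factor contributes (exponent × relative error)² to (δQ/Q)²:
  (2·δa/a)² = (2×0.0803)² = 0.0258;  (2·δz/z)² = (2×0.117)² = 0.0544;  (½·δu/u)² = (0.5×0.108)² = 0.00291
δQ/Q = √(0.0831) = 0.288

0.288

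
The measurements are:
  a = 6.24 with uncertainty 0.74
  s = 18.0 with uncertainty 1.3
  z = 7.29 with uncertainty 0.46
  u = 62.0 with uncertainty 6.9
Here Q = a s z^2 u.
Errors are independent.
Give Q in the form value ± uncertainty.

For a monomial Q ∝ a, s, z^2, u, fractional errors add in quadrature:
  (1·δa/a)² = (1×0.119)² = 0.0141;  (1·δs/s)² = (1×0.0722)² = 0.00522;  (2·δz/z)² = (2×0.0631)² = 0.0159;  (1·δu/u)² = (1×0.111)² = 0.0124
δQ/Q = √(0.0476) = 0.218
Q = 3.7e+05, so δQ = 0.218 × 3.7e+05 = 80700.

(3.70 ± 0.807) × 10^5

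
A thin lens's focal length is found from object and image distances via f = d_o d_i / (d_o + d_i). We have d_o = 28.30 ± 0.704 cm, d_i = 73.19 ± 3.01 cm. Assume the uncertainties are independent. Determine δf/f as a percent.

2.13%

∂f/∂d_o = (d_i/(d_o+d_i))² = 0.520;  ∂f/∂d_i = (d_o/(d_o+d_i))² = 0.0778
δf = √((∂f/∂d_o · δd_o)² + (∂f/∂d_i · δd_i)²) = √(0.134 + 0.0548) = 0.435 cm
f = 20.41 cm, so δf/f = 0.435/20.41 = 0.0213.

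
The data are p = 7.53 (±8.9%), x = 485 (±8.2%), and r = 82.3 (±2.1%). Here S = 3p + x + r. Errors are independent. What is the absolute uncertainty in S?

Absolute uncertainties add in quadrature for a linear combination:
  (3·δp)² = 4.04;  (δx)² = 1580;  (δr)² = 2.99
δS = √(1590) = 39.9

39.9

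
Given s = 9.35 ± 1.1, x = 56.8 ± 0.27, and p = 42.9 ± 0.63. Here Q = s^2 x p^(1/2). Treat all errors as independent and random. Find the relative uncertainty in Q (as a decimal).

Since Q is a product/quotient, work with relative uncertainties:
  (2·δs/s)² = (2×0.118)² = 0.0554;  (1·δx/x)² = (1×0.00475)² = 2.26e-05;  (½·δp/p)² = (0.5×0.0147)² = 5.39e-05
δQ/Q = √(0.0554) = 0.235

0.235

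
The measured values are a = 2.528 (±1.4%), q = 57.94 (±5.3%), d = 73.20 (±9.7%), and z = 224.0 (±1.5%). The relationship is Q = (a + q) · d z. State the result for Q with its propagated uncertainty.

(9.915 ± 1.10) × 10^5

Let u = a + q = 60.47. δu = √(δa² + δq²) = √(0.00125 + 9.43) = 3.07, so δu/u = 0.0508.
Q is then a monomial in u, d, z:
δQ/Q = √((δu/u)² + (1·δd/d)² + (1·δz/z)²) = √(0.00258 + 0.00941 + 0.000225) = 0.111
Q = 991500, so δQ = 0.111 × 991500 = 1.1e+05.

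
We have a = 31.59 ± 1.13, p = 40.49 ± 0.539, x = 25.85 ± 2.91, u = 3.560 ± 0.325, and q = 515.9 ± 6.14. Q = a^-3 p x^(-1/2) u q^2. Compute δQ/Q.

0.154

For a monomial Q ∝ a^-3, p, x^(-1/2), u, q^2, fractional errors add in quadrature:
  (-3·δa/a)² = (-3×0.0358)² = 0.0115;  (1·δp/p)² = (1×0.0133)² = 0.000177;  (−½·δx/x)² = (-0.5×0.113)² = 0.00317;  (1·δu/u)² = (1×0.0913)² = 0.00833;  (2·δq/q)² = (2×0.0119)² = 0.000567
δQ/Q = √(0.0238) = 0.154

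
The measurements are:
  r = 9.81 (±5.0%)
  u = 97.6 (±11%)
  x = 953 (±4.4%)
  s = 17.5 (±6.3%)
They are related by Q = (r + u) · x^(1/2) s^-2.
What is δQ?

Let w = r + u = 107. δw = √(δr² + δu²) = √(0.241 + 115) = 10.7, so δw/w = 0.100.
Q is then a monomial in w, x, s:
δQ/Q = √((δw/w)² + (½·δx/x)² + (-2·δs/s)²) = √(0.0100 + 0.000484 + 0.0159) = 0.162
Q = 10.8, so δQ = 0.162 × 10.8 = 1.76.

1.76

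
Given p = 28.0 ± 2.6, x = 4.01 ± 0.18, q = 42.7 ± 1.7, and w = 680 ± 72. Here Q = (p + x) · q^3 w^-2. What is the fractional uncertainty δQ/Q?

0.256

Let u = p + x = 32.0. δu = √(δp² + δx²) = √(6.76 + 0.0324) = 2.61, so δu/u = 0.0814.
Q is then a monomial in u, q, w:
δQ/Q = √((δu/u)² + (3·δq/q)² + (-2·δw/w)²) = √(0.00663 + 0.0143 + 0.0448) = 0.256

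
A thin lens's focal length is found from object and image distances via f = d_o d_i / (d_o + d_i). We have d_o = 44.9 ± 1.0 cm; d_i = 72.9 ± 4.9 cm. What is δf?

0.808 cm

∂f/∂d_o = (d_i/(d_o+d_i))² = 0.383;  ∂f/∂d_i = (d_o/(d_o+d_i))² = 0.145
δf = √((∂f/∂d_o · δd_o)² + (∂f/∂d_i · δd_i)²) = √(0.147 + 0.507) = 0.808 cm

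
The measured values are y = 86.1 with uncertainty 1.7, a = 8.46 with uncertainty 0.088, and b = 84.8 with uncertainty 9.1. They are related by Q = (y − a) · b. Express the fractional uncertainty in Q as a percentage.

11.0%

Let u = y − a = 77.6. δu = √(δy² + δa²) = √(2.89 + 0.00774) = 1.70, so δu/u = 0.0219.
Q is then a monomial in u, b:
δQ/Q = √((δu/u)² + (1·δb/b)²) = √(0.000481 + 0.0115) = 0.110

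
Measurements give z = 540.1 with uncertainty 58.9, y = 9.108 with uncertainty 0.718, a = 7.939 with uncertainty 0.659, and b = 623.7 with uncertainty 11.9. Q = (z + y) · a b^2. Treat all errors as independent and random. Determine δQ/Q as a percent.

Let u = z + y = 549.2. δu = √(δz² + δy²) = √(3470 + 0.516) = 58.9, so δu/u = 0.107.
Q is then a monomial in u, a, b:
δQ/Q = √((δu/u)² + (1·δa/a)² + (2·δb/b)²) = √(0.0115 + 0.00689 + 0.00146) = 0.141

14.1%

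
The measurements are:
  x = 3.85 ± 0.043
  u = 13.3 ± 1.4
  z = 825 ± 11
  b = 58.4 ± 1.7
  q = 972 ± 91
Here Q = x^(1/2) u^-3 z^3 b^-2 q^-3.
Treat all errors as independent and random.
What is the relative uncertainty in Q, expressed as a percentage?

Each factor contributes (exponent × relative error)² to (δQ/Q)²:
  (½·δx/x)² = (0.5×0.0112)² = 3.12e-05;  (-3·δu/u)² = (-3×0.105)² = 0.0997;  (3·δz/z)² = (3×0.0133)² = 0.00160;  (-2·δb/b)² = (-2×0.0291)² = 0.00339;  (-3·δq/q)² = (-3×0.0936)² = 0.0789
δQ/Q = √(0.184) = 0.429

42.9%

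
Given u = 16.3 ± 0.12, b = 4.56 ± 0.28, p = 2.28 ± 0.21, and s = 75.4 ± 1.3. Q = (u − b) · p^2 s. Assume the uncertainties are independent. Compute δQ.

860

Let w = u − b = 11.7. δw = √(δu² + δb²) = √(0.0144 + 0.0784) = 0.305, so δw/w = 0.0259.
Q is then a monomial in w, p, s:
δQ/Q = √((δw/w)² + (2·δp/p)² + (1·δs/s)²) = √(0.000673 + 0.0339 + 0.000297) = 0.187
Q = 4600, so δQ = 0.187 × 4600 = 860.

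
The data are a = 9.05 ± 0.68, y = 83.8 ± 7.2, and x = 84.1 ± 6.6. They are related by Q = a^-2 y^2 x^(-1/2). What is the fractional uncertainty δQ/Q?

0.232

Relative error in a monomial: (δQ/Q)² = Σ (nᵢ · δxᵢ/xᵢ)².
  (-2·δa/a)² = (-2×0.0751)² = 0.0226;  (2·δy/y)² = (2×0.0859)² = 0.0295;  (−½·δx/x)² = (-0.5×0.0785)² = 0.00154
δQ/Q = √(0.0537) = 0.232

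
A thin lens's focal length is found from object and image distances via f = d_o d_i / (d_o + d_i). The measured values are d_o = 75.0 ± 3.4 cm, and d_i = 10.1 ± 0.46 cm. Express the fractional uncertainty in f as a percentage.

4.05%

∂f/∂d_o = (d_i/(d_o+d_i))² = 0.0141;  ∂f/∂d_i = (d_o/(d_o+d_i))² = 0.777
δf = √((∂f/∂d_o · δd_o)² + (∂f/∂d_i · δd_i)²) = √(0.00229 + 0.128) = 0.360 cm
f = 8.90 cm, so δf/f = 0.360/8.90 = 0.0405.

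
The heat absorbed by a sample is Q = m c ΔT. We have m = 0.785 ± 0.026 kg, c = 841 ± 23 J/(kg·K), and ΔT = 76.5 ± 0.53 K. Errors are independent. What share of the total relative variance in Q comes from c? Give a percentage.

39.5%

(δQ/Q)² = (1·δm/m)² + (1·δc/c)² + (1·δΔT/ΔT)²
  m term: (1×0.0331)² = 0.00110
  c term: (1×0.0273)² = 0.000748
  ΔT term: (1×0.00693)² = 4.8e-05
Total = 0.00189. Share from c = 0.000748/0.00189 = 0.395.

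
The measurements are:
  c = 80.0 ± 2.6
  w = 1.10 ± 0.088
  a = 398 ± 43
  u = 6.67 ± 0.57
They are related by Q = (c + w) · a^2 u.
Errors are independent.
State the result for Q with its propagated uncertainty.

Let h = c + w = 81.1. δh = √(δc² + δw²) = √(6.76 + 0.00774) = 2.60, so δh/h = 0.0321.
Q is then a monomial in h, a, u:
δQ/Q = √((δh/h)² + (2·δa/a)² + (1·δu/u)²) = √(0.00103 + 0.0467 + 0.00730) = 0.235
Q = 8.57e+07, so δQ = 0.235 × 8.57e+07 = 2.01e+07.

(8.57 ± 2.01) × 10^7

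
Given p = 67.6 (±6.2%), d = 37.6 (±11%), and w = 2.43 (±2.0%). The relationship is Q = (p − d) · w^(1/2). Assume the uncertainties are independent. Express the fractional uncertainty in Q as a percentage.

19.7%

Let u = p − d = 30.0. δu = √(δp² + δd²) = √(17.6 + 17.1) = 5.89, so δu/u = 0.196.
Q is then a monomial in u, w:
δQ/Q = √((δu/u)² + (½·δw/w)²) = √(0.0385 + 0.000100) = 0.197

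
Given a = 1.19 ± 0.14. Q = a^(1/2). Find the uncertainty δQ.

0.0642

For a monomial Q ∝ a^(1/2), fractional errors add in quadrature:
  (½·δa/a)² = (0.5×0.118)² = 0.00346
δQ/Q = √(0.00346) = 0.0588
Q = 1.09, so δQ = 0.0588 × 1.09 = 0.0642.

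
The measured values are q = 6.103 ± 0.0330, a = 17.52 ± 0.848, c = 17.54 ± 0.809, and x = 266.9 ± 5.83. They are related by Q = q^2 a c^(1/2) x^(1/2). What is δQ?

Since Q is a product/quotient, work with relative uncertainties:
  (2·δq/q)² = (2×0.00541)² = 0.000117;  (1·δa/a)² = (1×0.0484)² = 0.00234;  (½·δc/c)² = (0.5×0.0461)² = 0.000532;  (½·δx/x)² = (0.5×0.0218)² = 0.000119
δQ/Q = √(0.00311) = 0.0558
Q = 44650, so δQ = 0.0558 × 44650 = 2490.

2490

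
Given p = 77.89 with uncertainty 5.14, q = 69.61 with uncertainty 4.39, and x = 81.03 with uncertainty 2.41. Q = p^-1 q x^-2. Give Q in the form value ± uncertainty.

(1.361 ± 0.148) × 10^-4

Each factor contributes (exponent × relative error)² to (δQ/Q)²:
  (-1·δp/p)² = (-1×0.0660)² = 0.00435;  (1·δq/q)² = (1×0.0631)² = 0.00398;  (-2·δx/x)² = (-2×0.0297)² = 0.00354
δQ/Q = √(0.0119) = 0.109
Q = 0.0001361, so δQ = 0.109 × 0.0001361 = 1.48e-05.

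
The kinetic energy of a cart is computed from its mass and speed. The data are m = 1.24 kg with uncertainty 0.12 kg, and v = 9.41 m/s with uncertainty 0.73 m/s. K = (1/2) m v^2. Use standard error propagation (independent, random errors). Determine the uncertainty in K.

Products/powers → add relative errors in quadrature, weighted by exponent:
  (1·δm/m)² = (1×0.0968)² = 0.00937;  (2·δv/v)² = (2×0.0776)² = 0.0241
δK/K = √(0.0334) = 0.183
K = 54.9 J, so δK = 0.183 × 54.9 = 10.0 J.

10.0 J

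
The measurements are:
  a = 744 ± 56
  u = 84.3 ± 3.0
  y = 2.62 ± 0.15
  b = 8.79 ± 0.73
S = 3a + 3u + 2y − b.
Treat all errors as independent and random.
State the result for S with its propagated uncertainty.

2480 ± 168

For a sum/difference, combine absolute errors in quadrature:
  (3·δa)² = 28200;  (3·δu)² = 81.0;  (2·δy)² = 0.0900;  (δb)² = 0.533
δS = √(28300) = 168
S = 2480.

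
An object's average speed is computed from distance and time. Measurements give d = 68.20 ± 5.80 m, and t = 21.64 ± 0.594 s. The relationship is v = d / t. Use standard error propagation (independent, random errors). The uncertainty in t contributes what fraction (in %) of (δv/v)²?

9.43%

(δv/v)² = (1·δd/d)² + (-1·δt/t)²
  d term: (1×0.0850)² = 0.00723
  t term: (-1×0.0274)² = 0.000753
Total = 0.00799. Share from t = 0.000753/0.00799 = 0.0943.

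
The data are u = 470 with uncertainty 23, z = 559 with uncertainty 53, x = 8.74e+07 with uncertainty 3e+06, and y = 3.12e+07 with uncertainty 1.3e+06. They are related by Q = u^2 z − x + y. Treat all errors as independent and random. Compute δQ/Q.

0.255

Let p = u^2·z = 1.23e+08. δp/p = √((2·δu/u)² + (1·δz/z)²) = √(0.00958 + 0.00899) = 0.136, so δp = 1.68e+07.
Q = p − x + y: δQ = √(δp² + δx² + δy²) = √(2.83e+14 + 9e+12 + 1.69e+12) = 1.71e+07
Q = 6.73e+07, so δQ/Q = 1.71e+07/6.73e+07 = 0.255.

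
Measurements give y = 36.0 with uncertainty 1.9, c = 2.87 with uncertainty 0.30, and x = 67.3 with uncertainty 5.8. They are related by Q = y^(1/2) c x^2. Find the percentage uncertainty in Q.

Each factor contributes (exponent × relative error)² to (δQ/Q)²:
  (½·δy/y)² = (0.5×0.0528)² = 0.000696;  (1·δc/c)² = (1×0.105)² = 0.0109;  (2·δx/x)² = (2×0.0862)² = 0.0297
δQ/Q = √(0.0413) = 0.203

20.3%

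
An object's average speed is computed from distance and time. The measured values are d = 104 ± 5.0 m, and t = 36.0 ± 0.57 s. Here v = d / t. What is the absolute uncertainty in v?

For a monomial v ∝ d, t^-1, fractional errors add in quadrature:
  (1·δd/d)² = (1×0.0481)² = 0.00231;  (-1·δt/t)² = (-1×0.0158)² = 0.000251
δv/v = √(0.00256) = 0.0506
v = 2.89 m/s, so δv = 0.0506 × 2.89 = 0.146 m/s.

0.146 m/s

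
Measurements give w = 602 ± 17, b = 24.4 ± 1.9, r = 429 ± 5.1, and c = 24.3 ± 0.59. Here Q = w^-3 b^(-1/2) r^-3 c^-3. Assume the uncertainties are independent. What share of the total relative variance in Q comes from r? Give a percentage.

8.33%

(δQ/Q)² = (-3·δw/w)² + (−½·δb/b)² + (-3·δr/r)² + (-3·δc/c)²
  w term: (-3×0.0282)² = 0.00718
  b term: (-0.5×0.0779)² = 0.00152
  r term: (-3×0.0119)² = 0.00127
  c term: (-3×0.0243)² = 0.00531
Total = 0.0153. Share from r = 0.00127/0.0153 = 0.0833.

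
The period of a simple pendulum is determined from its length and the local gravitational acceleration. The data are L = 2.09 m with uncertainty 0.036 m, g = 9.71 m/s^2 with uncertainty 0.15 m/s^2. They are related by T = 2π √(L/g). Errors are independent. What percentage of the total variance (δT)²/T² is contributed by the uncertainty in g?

44.6%

(δT/T)² = (½·δL/L)² + (−½·δg/g)²
  L term: (0.5×0.0172)² = 7.42e-05
  g term: (-0.5×0.0154)² = 5.97e-05
Total = 0.000134. Share from g = 5.97e-05/0.000134 = 0.446.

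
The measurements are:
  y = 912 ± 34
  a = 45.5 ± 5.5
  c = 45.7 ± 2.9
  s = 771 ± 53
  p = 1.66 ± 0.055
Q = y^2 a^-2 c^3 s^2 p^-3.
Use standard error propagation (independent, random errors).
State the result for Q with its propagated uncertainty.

(4.98 ± 1.79) × 10^12

For a monomial Q ∝ y^2, a^-2, c^3, s^2, p^-3, fractional errors add in quadrature:
  (2·δy/y)² = (2×0.0373)² = 0.00556;  (-2·δa/a)² = (-2×0.121)² = 0.0584;  (3·δc/c)² = (3×0.0635)² = 0.0362;  (2·δs/s)² = (2×0.0687)² = 0.0189;  (-3·δp/p)² = (-3×0.0331)² = 0.00988
δQ/Q = √(0.129) = 0.359
Q = 4.98e+12, so δQ = 0.359 × 4.98e+12 = 1.79e+12.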